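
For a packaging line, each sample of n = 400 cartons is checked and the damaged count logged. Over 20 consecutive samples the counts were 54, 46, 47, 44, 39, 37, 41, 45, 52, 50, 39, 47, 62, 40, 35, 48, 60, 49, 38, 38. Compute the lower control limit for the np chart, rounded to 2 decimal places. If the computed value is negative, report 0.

26.49

p̄ = Σdᵢ / (k·n) = 911 / (20 × 400) = 0.11388
LCL = np̄ − 3·√(np̄(1−p̄)) = 45.5500 − 3 × 6.3532 = 26.4904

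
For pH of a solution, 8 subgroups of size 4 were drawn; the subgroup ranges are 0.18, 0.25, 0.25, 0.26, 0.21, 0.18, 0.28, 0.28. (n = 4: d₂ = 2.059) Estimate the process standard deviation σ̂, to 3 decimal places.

R̄ = (0.18 + 0.25 + 0.25 + 0.26 + 0.21 + 0.18 + 0.28 + 0.28) / 8 = 0.2363
σ̂ = R̄ / d₂ = 0.2363 / 2.059 = 0.1147

0.115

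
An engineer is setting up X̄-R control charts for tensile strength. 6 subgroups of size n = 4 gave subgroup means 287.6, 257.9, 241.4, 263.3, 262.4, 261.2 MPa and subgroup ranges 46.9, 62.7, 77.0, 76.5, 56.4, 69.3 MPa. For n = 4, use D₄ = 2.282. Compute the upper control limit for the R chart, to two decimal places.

147.87

R̄ = (46.9 + 62.7 + 77.0 + 76.5 + 56.4 + 69.3) / 6 = 388.8000 / 6 = 64.8000
UCL_R = D₄·R̄ = 2.282 × 64.8000 = 147.8736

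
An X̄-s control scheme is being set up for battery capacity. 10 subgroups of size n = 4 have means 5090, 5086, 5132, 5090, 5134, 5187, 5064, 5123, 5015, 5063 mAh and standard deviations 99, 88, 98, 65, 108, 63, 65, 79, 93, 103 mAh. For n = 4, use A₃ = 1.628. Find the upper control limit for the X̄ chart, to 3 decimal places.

X̄̄ = (5090 + 5086 + 5132 + 5090 + 5134 + 5187 + 5064 + 5123 + 5015 + 5063) / 10 = 5098.4000
s̄ = (99 + 88 + 98 + 65 + 108 + 63 + 65 + 79 + 93 + 103) / 10 = 86.1000
UCL = X̄̄ + A₃·s̄ = 5098.4000 + 1.628 × 86.1000 = 5238.5708

5238.571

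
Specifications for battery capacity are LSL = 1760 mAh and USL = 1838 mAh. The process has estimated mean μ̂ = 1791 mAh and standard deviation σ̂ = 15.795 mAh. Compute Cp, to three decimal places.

0.823

Cp = (USL − LSL) / (6σ̂) = (1838 − 1760) / (6 × 15.795) = 78.0000 / 94.7700 = 0.8230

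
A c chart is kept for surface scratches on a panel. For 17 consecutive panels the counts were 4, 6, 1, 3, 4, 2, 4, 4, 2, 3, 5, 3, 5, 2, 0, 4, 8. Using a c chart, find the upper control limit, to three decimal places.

c̄ = (4 + 6 + 1 + 3 + 4 + 2 + 4 + 4 + 2 + 3 + 5 + 3 + 5 + 2 + 0 + 4 + 8) / 17 = 60 / 17 = 3.5294
UCL = c̄ + 3√c̄ = 3.5294 + 3 × √3.5294 = 3.5294 + 3 × 1.8787 = 9.1654

9.165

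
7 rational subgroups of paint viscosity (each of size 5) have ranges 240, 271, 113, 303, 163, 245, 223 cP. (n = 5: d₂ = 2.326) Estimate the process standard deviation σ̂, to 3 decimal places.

95.688

R̄ = (240 + 271 + 113 + 303 + 163 + 245 + 223) / 7 = 222.5714
σ̂ = R̄ / d₂ = 222.5714 / 2.326 = 95.6885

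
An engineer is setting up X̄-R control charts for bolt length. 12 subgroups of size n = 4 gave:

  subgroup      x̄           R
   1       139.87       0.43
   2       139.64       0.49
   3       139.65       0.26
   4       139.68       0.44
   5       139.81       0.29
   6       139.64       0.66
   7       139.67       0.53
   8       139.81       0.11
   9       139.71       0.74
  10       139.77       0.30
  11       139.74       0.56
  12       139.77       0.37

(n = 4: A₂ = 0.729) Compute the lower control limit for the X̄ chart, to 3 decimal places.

139.415

X̄̄ = (139.87 + 139.64 + 139.65 + 139.68 + 139.81 + 139.64 + 139.67 + 139.81 + 139.71 + 139.77 + 139.74 + 139.77) / 12 = 1676.7600 / 12 = 139.7300
R̄ = (0.43 + 0.49 + 0.26 + 0.44 + 0.29 + 0.66 + 0.53 + 0.11 + 0.74 + 0.30 + 0.56 + 0.37) / 12 = 5.1800 / 12 = 0.4317
LCL = X̄̄ − A₂·R̄ = 139.7300 − 0.729 × 0.4317 = 139.4153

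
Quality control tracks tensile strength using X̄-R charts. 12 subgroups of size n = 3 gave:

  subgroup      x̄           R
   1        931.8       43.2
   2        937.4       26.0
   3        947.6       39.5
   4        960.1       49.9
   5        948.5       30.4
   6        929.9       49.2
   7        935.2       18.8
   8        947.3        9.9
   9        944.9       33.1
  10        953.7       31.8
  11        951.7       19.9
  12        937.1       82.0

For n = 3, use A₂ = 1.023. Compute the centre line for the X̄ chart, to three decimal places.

X̄̄ = (931.8 + 937.4 + 947.6 + 960.1 + 948.5 + 929.9 + 935.2 + 947.3 + 944.9 + 953.7 + 951.7 + 937.1) / 12 = 11325.2000 / 12 = 943.7667
CL = X̄̄ = 943.7667

943.767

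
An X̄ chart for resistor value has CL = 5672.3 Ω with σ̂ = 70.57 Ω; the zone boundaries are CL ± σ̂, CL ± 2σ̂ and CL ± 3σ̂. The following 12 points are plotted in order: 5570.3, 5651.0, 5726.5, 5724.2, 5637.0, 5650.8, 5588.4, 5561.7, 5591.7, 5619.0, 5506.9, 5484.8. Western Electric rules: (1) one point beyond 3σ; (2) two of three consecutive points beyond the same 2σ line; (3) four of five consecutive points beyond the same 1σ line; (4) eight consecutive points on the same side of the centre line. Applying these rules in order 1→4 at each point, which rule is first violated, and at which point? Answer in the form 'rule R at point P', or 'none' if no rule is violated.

Zone of each point (C = within 1σ̂, B = 1σ̂–2σ̂, A = 2σ̂–3σ̂, * = beyond 3σ̂; sign = side of CL): 1:-B, 2:-C, 3:+C, 4:+C, 5:-C, 6:-C, 7:-B, 8:-B, 9:-B, 10:-C, 11:-A, 12:-A
Rule 3 (four of five consecutive points beyond the same 1σ limit) is satisfied at point 11.

rule 3 at point 11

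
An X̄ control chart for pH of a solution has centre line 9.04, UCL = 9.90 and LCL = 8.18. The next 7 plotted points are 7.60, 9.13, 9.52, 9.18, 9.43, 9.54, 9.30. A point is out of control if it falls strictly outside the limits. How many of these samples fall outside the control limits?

1

Compare each point to [8.18, 9.90]: sample 1 = 7.60 < LCL.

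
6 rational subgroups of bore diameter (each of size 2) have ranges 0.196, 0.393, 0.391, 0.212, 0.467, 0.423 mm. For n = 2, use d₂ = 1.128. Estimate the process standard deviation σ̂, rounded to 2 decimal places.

R̄ = (0.196 + 0.393 + 0.391 + 0.212 + 0.467 + 0.423) / 6 = 0.3470
σ̂ = R̄ / d₂ = 0.3470 / 1.128 = 0.3076

0.31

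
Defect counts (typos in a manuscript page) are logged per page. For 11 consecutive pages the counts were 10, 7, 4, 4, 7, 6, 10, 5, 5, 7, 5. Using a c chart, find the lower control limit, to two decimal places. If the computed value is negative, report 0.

c̄ = (10 + 7 + 4 + 4 + 7 + 6 + 10 + 5 + 5 + 7 + 5) / 11 = 70 / 11 = 6.3636
LCL = c̄ − 3√c̄ = 6.3636 − 3 × 2.5226 = -1.2042 → 0 (cannot be negative)

0.00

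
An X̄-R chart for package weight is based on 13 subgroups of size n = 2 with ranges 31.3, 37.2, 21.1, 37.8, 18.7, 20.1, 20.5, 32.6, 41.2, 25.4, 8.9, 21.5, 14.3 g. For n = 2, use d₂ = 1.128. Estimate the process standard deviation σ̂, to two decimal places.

R̄ = (31.3 + 37.2 + 21.1 + 37.8 + 18.7 + 20.1 + 20.5 + 32.6 + 41.2 + 25.4 + 8.9 + 21.5 + 14.3) / 13 = 25.4308
σ̂ = R̄ / d₂ = 25.4308 / 1.128 = 22.5450

22.55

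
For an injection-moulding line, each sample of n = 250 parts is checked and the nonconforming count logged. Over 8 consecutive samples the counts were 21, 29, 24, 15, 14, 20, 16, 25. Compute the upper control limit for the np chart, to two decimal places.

33.51

p̄ = Σdᵢ / (k·n) = 164 / (8 × 250) = 0.08200
UCL = np̄ + 3·√(np̄(1−p̄)) = 20.5000 + 3 × √(20.5000×0.91800) = 20.5000 + 3 × 4.3381 = 33.5143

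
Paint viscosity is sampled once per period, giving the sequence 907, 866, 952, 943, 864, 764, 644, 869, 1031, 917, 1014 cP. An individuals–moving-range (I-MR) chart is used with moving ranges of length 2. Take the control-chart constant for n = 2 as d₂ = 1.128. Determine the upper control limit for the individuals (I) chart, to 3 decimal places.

1163.007

X̄ = (907 + 866 + 952 + 943 + 864 + 764 + 644 + 869 + 1031 + 917 + 1014) / 11 = 888.2727
Moving ranges: 41, 86, 9, 79, 100, 120, 225, 162, 114, 97; M̄R̄ = 1033.0000 / 10 = 103.3000
UCL = X̄ + 3·M̄R̄/d₂ = 888.2727 + 3 × 103.3000 / 1.128 = 1163.0068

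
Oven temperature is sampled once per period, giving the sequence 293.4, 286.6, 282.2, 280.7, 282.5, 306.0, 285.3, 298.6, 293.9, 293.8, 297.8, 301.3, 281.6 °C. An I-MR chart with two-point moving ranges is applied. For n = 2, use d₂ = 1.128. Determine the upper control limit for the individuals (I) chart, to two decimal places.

X̄ = (293.4 + 286.6 + 282.2 + 280.7 + 282.5 + 306.0 + 285.3 + 298.6 + 293.9 + 293.8 + 297.8 + 301.3 + 281.6) / 13 = 291.0538
Moving ranges: 6.8, 4.4, 1.5, 1.8, 23.5, 20.7, 13.3, 4.7, 0.1, 4.0, 3.5, 19.7; M̄R̄ = 104.0000 / 12 = 8.6667
UCL = X̄ + 3·M̄R̄/d₂ = 291.0538 + 3 × 8.6667 / 1.128 = 314.1035

314.10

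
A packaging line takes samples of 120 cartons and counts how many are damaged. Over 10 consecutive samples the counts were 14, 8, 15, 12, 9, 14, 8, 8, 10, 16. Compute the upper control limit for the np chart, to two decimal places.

21.04

p̄ = Σdᵢ / (k·n) = 114 / (10 × 120) = 0.09500
UCL = np̄ + 3·√(np̄(1−p̄)) = 11.4000 + 3 × √(11.4000×0.90500) = 11.4000 + 3 × 3.2120 = 21.0360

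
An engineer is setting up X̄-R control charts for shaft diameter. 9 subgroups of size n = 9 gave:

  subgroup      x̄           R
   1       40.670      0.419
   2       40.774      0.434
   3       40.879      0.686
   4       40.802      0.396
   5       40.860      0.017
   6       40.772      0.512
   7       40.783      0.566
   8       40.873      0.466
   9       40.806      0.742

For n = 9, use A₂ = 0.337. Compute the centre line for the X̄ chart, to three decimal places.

40.802

X̄̄ = (40.670 + 40.774 + 40.879 + 40.802 + 40.860 + 40.772 + 40.783 + 40.873 + 40.806) / 9 = 367.2190 / 9 = 40.8021
CL = X̄̄ = 40.8021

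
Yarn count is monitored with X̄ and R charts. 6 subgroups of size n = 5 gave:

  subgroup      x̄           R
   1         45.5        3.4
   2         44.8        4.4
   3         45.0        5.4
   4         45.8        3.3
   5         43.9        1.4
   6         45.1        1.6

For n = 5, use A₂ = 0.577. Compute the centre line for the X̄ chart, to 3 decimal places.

X̄̄ = (45.5 + 44.8 + 45.0 + 45.8 + 43.9 + 45.1) / 6 = 270.1000 / 6 = 45.0167
CL = X̄̄ = 45.0167

45.017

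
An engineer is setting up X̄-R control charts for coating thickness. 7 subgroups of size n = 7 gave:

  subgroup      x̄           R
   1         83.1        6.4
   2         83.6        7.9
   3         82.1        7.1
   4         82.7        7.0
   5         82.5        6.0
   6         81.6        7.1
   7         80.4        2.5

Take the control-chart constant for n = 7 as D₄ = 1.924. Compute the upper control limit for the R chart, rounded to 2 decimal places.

12.09

R̄ = (6.4 + 7.9 + 7.1 + 7.0 + 6.0 + 7.1 + 2.5) / 7 = 44.0000 / 7 = 6.2857
UCL_R = D₄·R̄ = 1.924 × 6.2857 = 12.0937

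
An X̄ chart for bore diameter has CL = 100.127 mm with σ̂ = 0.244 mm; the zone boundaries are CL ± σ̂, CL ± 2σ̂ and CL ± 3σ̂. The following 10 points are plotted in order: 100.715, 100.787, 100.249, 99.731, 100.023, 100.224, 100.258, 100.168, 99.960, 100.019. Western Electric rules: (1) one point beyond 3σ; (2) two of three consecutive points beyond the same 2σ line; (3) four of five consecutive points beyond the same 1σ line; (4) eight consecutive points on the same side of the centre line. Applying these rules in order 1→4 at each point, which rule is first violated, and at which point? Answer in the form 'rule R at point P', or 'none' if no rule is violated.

Zone of each point (C = within 1σ̂, B = 1σ̂–2σ̂, A = 2σ̂–3σ̂, * = beyond 3σ̂; sign = side of CL): 1:+A, 2:+A, 3:+C, 4:-B, 5:-C, 6:+C, 7:+C, 8:+C, 9:-C, 10:-C
Rule 2 (two of three consecutive points beyond the same 2σ limit) is satisfied at point 2.

rule 2 at point 2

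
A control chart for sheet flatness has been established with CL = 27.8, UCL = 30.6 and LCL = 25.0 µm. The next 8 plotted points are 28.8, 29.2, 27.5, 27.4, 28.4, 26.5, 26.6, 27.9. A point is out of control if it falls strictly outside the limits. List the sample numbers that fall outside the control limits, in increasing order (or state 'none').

none

All 8 points lie within [25.0, 30.6].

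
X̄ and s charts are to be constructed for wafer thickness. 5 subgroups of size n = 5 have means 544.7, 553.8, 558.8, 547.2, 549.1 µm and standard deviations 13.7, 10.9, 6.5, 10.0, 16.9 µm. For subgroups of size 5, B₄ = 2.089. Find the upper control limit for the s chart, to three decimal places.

s̄ = (13.7 + 10.9 + 6.5 + 10.0 + 16.9) / 5 = 11.6000
UCL_s = B₄·s̄ = 2.089 × 11.6000 = 24.2324

24.232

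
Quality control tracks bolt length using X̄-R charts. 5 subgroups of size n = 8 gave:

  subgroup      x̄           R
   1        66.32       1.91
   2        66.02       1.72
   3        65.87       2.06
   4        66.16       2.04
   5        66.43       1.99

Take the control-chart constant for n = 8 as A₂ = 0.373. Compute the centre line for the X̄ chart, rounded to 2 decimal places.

X̄̄ = (66.32 + 66.02 + 65.87 + 66.16 + 66.43) / 5 = 330.8000 / 5 = 66.1600
CL = X̄̄ = 66.1600

66.16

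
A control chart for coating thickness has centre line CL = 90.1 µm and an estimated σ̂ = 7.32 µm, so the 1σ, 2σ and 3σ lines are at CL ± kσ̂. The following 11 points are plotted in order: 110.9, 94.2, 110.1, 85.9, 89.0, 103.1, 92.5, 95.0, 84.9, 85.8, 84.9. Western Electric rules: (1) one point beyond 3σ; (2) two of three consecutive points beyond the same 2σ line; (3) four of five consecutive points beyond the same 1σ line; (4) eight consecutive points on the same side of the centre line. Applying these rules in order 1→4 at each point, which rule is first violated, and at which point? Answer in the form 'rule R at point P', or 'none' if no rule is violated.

Zone of each point (C = within 1σ̂, B = 1σ̂–2σ̂, A = 2σ̂–3σ̂, * = beyond 3σ̂; sign = side of CL): 1:+A, 2:+C, 3:+A, 4:-C, 5:-C, 6:+B, 7:+C, 8:+C, 9:-C, 10:-C, 11:-C
Rule 2 (two of three consecutive points beyond the same 2σ limit) is satisfied at point 3.

rule 2 at point 3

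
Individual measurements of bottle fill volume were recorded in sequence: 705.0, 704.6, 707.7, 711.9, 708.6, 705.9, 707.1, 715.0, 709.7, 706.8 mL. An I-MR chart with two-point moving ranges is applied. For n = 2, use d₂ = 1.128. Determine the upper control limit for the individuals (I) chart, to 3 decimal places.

717.391

X̄ = (705.0 + 704.6 + 707.7 + 711.9 + 708.6 + 705.9 + 707.1 + 715.0 + 709.7 + 706.8) / 10 = 708.2300
Moving ranges: 0.4, 3.1, 4.2, 3.3, 2.7, 1.2, 7.9, 5.3, 2.9; M̄R̄ = 31.0000 / 9 = 3.4444
UCL = X̄ + 3·M̄R̄/d₂ = 708.2300 + 3 × 3.4444 / 1.128 = 717.3908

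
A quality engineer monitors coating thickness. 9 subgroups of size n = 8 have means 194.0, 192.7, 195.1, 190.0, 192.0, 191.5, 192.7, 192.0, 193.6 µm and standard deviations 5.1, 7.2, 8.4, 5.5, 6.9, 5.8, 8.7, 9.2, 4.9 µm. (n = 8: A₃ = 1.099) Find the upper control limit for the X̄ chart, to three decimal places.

X̄̄ = (194.0 + 192.7 + 195.1 + 190.0 + 192.0 + 191.5 + 192.7 + 192.0 + 193.6) / 9 = 192.6222
s̄ = (5.1 + 7.2 + 8.4 + 5.5 + 6.9 + 5.8 + 8.7 + 9.2 + 4.9) / 9 = 6.8556
UCL = X̄̄ + A₃·s̄ = 192.6222 + 1.099 × 6.8556 = 200.1565

200.156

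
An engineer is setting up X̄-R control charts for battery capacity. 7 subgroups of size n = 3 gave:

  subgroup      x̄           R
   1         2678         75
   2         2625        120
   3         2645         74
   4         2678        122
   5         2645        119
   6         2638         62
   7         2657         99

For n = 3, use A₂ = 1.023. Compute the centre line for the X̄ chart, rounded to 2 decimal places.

X̄̄ = (2678 + 2625 + 2645 + 2678 + 2645 + 2638 + 2657) / 7 = 18566.0000 / 7 = 2652.2857
CL = X̄̄ = 2652.2857

2652.29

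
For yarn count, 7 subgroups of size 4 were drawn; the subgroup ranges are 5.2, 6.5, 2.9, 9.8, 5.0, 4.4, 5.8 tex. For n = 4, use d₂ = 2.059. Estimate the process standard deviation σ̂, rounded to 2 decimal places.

R̄ = (5.2 + 6.5 + 2.9 + 9.8 + 5.0 + 4.4 + 5.8) / 7 = 5.6571
σ̂ = R̄ / d₂ = 5.6571 / 2.059 = 2.7475

2.75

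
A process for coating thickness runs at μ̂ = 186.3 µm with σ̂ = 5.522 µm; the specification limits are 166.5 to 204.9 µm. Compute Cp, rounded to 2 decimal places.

1.16

Cp = (USL − LSL) / (6σ̂) = (204.9 − 166.5) / (6 × 5.522) = 38.4000 / 33.1320 = 1.1590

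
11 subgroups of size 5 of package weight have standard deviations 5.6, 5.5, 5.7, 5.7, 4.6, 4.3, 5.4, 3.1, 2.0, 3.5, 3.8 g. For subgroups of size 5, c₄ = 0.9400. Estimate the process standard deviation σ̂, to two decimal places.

s̄ = (5.6 + 5.5 + 5.7 + 5.7 + 4.6 + 4.3 + 5.4 + 3.1 + 2.0 + 3.5 + 3.8) / 11 = 4.4727
σ̂ = s̄ / c₄ = 4.4727 / 0.9400 = 4.7582

4.76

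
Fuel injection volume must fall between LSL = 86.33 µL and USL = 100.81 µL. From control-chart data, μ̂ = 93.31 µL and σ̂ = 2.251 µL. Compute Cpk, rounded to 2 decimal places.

Cpu = (USL − μ̂) / (3σ̂) = (100.81 − 93.31) / (3 × 2.251) = 1.1106; Cpl = (μ̂ − LSL) / (3σ̂) = (93.31 − 86.33) / (3 × 2.251) = 1.0336; Cpk = min(Cpu, Cpl) = 1.0336

1.03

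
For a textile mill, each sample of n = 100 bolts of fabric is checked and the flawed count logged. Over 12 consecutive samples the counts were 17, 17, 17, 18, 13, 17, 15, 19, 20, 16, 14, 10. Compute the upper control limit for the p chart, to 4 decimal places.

0.2710

p̄ = Σdᵢ / (k·n) = 193 / (12 × 100) = 0.16083
UCL = p̄ + 3·√(p̄(1−p̄)/n) = 0.16083 + 3 × √(0.16083×0.83917/100) = 0.16083 + 3 × 0.03674 = 0.27105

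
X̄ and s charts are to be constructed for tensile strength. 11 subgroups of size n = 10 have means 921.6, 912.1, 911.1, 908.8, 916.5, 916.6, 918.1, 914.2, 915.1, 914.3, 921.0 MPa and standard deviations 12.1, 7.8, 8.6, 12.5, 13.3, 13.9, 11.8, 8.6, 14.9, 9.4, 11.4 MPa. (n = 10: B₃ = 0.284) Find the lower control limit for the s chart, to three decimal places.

3.209

s̄ = (12.1 + 7.8 + 8.6 + 12.5 + 13.3 + 13.9 + 11.8 + 8.6 + 14.9 + 9.4 + 11.4) / 11 = 11.3000
LCL_s = B₃·s̄ = 0.284 × 11.3000 = 3.2092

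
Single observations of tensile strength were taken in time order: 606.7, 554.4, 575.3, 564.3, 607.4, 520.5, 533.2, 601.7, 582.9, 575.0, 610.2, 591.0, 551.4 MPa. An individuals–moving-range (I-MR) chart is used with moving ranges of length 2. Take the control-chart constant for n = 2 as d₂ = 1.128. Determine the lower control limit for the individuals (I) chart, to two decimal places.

482.70

X̄ = (606.7 + 554.4 + 575.3 + 564.3 + 607.4 + 520.5 + 533.2 + 601.7 + 582.9 + 575.0 + 610.2 + 591.0 + 551.4) / 13 = 574.9231
Moving ranges: 52.3, 20.9, 11.0, 43.1, 86.9, 12.7, 68.5, 18.8, 7.9, 35.2, 19.2, 39.6; M̄R̄ = 416.1000 / 12 = 34.6750
LCL = X̄ − 3·M̄R̄/d₂ = 574.9231 − 3 × 34.6750 / 1.128 = 482.7023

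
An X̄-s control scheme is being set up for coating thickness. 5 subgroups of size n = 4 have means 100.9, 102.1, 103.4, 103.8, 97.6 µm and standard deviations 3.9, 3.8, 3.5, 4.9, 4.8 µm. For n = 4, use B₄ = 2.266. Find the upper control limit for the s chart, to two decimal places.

s̄ = (3.9 + 3.8 + 3.5 + 4.9 + 4.8) / 5 = 4.1800
UCL_s = B₄·s̄ = 2.266 × 4.1800 = 9.4719

9.47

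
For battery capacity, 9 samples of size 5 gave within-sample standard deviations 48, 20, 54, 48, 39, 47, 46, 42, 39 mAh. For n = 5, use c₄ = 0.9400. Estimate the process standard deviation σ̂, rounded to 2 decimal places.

45.27

s̄ = (48 + 20 + 54 + 48 + 39 + 47 + 46 + 42 + 39) / 9 = 42.5556
σ̂ = s̄ / c₄ = 42.5556 / 0.9400 = 45.2719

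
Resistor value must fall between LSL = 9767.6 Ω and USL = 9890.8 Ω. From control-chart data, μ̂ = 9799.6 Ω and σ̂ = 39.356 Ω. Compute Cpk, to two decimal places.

Cpu = (USL − μ̂) / (3σ̂) = (9890.8 − 9799.6) / (3 × 39.356) = 0.7724; Cpl = (μ̂ − LSL) / (3σ̂) = (9799.6 − 9767.6) / (3 × 39.356) = 0.2710; Cpk = min(Cpu, Cpl) = 0.2710

0.27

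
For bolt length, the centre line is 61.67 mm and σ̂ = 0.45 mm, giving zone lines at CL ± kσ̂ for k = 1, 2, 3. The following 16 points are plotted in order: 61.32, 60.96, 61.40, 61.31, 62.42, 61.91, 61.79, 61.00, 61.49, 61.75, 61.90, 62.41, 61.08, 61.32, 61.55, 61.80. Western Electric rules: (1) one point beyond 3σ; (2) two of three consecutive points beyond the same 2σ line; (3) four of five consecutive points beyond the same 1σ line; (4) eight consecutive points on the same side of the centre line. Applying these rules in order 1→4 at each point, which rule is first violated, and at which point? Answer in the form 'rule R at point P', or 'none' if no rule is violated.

none

Zone of each point (C = within 1σ̂, B = 1σ̂–2σ̂, A = 2σ̂–3σ̂, * = beyond 3σ̂; sign = side of CL): 1:-C, 2:-B, 3:-C, 4:-C, 5:+B, 6:+C, 7:+C, 8:-B, 9:-C, 10:+C, 11:+C, 12:+B, 13:-B, 14:-C, 15:-C, 16:+C
No rule fires across all 16 points.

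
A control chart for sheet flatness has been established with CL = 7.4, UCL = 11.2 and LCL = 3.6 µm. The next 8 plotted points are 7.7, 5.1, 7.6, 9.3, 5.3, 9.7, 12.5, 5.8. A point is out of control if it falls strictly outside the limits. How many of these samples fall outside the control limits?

1

Compare each point to [3.6, 11.2]: sample 7 = 12.5 > UCL.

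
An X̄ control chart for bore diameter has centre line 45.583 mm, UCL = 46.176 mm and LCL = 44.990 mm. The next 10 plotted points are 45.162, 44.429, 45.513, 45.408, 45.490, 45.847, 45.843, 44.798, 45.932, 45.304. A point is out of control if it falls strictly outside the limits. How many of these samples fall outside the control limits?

Compare each point to [44.990, 46.176]: sample 2 = 44.429 < LCL; sample 8 = 44.798 < LCL.

2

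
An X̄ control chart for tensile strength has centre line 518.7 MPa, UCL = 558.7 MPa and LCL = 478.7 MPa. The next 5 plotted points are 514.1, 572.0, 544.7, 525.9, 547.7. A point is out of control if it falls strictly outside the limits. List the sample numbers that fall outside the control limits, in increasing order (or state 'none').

2

Compare each point to [478.7, 558.7]: sample 2 = 572.0 > UCL.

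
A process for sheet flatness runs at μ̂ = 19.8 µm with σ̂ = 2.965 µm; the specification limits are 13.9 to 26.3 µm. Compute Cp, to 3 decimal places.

Cp = (USL − LSL) / (6σ̂) = (26.3 − 13.9) / (6 × 2.965) = 12.4000 / 17.7900 = 0.6970

0.697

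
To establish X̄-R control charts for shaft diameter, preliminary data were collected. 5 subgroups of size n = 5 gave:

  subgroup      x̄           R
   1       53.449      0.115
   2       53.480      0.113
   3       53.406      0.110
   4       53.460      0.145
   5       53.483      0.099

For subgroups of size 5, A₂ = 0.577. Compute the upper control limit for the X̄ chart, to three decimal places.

53.523

X̄̄ = (53.449 + 53.480 + 53.406 + 53.460 + 53.483) / 5 = 267.2780 / 5 = 53.4556
R̄ = (0.115 + 0.113 + 0.110 + 0.145 + 0.099) / 5 = 0.5820 / 5 = 0.1164
UCL = X̄̄ + A₂·R̄ = 53.4556 + 0.577 × 0.1164 = 53.5228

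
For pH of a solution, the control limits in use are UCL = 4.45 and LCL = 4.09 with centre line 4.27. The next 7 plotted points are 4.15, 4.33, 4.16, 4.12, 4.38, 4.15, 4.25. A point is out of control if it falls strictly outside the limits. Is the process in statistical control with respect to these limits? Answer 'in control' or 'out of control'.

All 7 points lie within [4.09, 4.45].

in control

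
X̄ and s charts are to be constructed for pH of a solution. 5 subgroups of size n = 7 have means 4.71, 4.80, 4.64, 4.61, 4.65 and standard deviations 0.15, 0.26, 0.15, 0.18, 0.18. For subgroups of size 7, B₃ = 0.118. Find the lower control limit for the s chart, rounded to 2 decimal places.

s̄ = (0.15 + 0.26 + 0.15 + 0.18 + 0.18) / 5 = 0.1840
LCL_s = B₃·s̄ = 0.118 × 0.1840 = 0.0217

0.02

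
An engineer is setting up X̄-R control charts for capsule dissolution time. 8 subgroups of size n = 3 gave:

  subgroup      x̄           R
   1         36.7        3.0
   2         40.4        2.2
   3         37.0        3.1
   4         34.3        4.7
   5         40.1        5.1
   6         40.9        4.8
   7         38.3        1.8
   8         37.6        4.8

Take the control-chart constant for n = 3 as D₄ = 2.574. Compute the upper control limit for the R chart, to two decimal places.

9.49

R̄ = (3.0 + 2.2 + 3.1 + 4.7 + 5.1 + 4.8 + 1.8 + 4.8) / 8 = 29.5000 / 8 = 3.6875
UCL_R = D₄·R̄ = 2.574 × 3.6875 = 9.4916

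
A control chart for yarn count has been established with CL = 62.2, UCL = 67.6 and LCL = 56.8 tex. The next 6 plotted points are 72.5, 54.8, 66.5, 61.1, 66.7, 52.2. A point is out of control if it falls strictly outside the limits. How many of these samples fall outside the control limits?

3

Compare each point to [56.8, 67.6]: sample 1 = 72.5 > UCL; sample 2 = 54.8 < LCL; sample 6 = 52.2 < LCL.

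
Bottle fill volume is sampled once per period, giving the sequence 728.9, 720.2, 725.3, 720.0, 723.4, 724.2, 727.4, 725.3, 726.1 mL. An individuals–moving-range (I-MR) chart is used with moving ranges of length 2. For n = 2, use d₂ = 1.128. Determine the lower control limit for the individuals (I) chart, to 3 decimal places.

714.759

X̄ = (728.9 + 720.2 + 725.3 + 720.0 + 723.4 + 724.2 + 727.4 + 725.3 + 726.1) / 9 = 724.5333
Moving ranges: 8.7, 5.1, 5.3, 3.4, 0.8, 3.2, 2.1, 0.8; M̄R̄ = 29.4000 / 8 = 3.6750
LCL = X̄ − 3·M̄R̄/d₂ = 724.5333 − 3 × 3.6750 / 1.128 = 714.7594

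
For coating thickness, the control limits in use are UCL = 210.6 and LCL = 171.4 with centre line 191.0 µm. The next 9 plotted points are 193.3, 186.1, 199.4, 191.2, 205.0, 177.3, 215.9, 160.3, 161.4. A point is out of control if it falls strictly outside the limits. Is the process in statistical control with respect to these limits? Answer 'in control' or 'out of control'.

Compare each point to [171.4, 210.6]: sample 7 = 215.9 > UCL; sample 8 = 160.3 < LCL; sample 9 = 161.4 < LCL.

out of control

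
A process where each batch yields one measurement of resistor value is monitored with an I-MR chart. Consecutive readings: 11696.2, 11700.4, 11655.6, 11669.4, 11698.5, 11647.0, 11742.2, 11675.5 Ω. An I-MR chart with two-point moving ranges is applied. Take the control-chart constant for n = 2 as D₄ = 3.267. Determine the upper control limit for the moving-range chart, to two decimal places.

Moving ranges: 4.2, 44.8, 13.8, 29.1, 51.5, 95.2, 66.7; M̄R̄ = 305.3000 / 7 = 43.6143
UCL_MR = D₄·M̄R̄ = 3.267 × 43.6143 = 142.4879

142.49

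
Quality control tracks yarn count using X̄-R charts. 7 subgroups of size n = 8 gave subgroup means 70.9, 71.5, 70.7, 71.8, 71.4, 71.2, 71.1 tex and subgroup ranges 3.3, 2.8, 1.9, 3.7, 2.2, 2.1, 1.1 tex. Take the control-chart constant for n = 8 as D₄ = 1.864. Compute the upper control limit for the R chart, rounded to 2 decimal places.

R̄ = (3.3 + 2.8 + 1.9 + 3.7 + 2.2 + 2.1 + 1.1) / 7 = 17.1000 / 7 = 2.4429
UCL_R = D₄·R̄ = 1.864 × 2.4429 = 4.5535

4.55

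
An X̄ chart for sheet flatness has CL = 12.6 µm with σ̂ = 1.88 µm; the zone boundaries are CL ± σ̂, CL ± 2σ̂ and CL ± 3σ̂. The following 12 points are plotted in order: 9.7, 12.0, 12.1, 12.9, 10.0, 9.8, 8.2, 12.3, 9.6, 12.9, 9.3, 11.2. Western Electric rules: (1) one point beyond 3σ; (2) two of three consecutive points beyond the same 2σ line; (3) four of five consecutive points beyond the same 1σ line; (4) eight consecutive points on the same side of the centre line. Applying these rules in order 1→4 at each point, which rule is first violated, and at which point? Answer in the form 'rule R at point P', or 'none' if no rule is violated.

rule 3 at point 9

Zone of each point (C = within 1σ̂, B = 1σ̂–2σ̂, A = 2σ̂–3σ̂, * = beyond 3σ̂; sign = side of CL): 1:-B, 2:-C, 3:-C, 4:+C, 5:-B, 6:-B, 7:-A, 8:-C, 9:-B, 10:+C, 11:-B, 12:-C
Rule 3 (four of five consecutive points beyond the same 1σ limit) is satisfied at point 9.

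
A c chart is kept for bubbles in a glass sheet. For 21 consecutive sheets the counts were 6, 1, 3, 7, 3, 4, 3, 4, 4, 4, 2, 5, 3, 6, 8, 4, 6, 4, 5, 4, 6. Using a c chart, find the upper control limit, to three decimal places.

10.660

c̄ = (6 + 1 + 3 + 7 + 3 + 4 + 3 + 4 + 4 + 4 + 2 + 5 + 3 + 6 + 8 + 4 + 6 + 4 + 5 + 4 + 6) / 21 = 92 / 21 = 4.3810
UCL = c̄ + 3√c̄ = 4.3810 + 3 × √4.3810 = 4.3810 + 3 × 2.0931 = 10.6602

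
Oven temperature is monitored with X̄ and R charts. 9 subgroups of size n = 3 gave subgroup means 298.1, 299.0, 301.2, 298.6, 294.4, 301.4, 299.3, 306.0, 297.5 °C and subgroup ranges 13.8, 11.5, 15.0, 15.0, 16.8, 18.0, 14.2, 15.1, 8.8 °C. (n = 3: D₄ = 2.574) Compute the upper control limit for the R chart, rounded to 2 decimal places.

36.67

R̄ = (13.8 + 11.5 + 15.0 + 15.0 + 16.8 + 18.0 + 14.2 + 15.1 + 8.8) / 9 = 128.2000 / 9 = 14.2444
UCL_R = D₄·R̄ = 2.574 × 14.2444 = 36.6652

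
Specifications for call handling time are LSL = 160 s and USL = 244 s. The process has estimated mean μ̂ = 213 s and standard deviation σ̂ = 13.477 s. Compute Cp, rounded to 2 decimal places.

1.04

Cp = (USL − LSL) / (6σ̂) = (244 − 160) / (6 × 13.477) = 84.0000 / 80.8620 = 1.0388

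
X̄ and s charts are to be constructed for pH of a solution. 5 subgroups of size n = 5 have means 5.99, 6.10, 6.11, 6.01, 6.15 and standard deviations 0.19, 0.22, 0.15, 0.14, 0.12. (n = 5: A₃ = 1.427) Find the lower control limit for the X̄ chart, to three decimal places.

5.838

X̄̄ = (5.99 + 6.10 + 6.11 + 6.01 + 6.15) / 5 = 6.0720
s̄ = (0.19 + 0.22 + 0.15 + 0.14 + 0.12) / 5 = 0.1640
LCL = X̄̄ − A₃·s̄ = 6.0720 − 1.427 × 0.1640 = 5.8380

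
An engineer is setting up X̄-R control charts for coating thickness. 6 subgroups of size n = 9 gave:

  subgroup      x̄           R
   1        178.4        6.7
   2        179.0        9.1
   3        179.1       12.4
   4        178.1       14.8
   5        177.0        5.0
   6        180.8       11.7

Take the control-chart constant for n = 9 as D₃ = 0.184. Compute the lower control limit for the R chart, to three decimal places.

1.831

R̄ = (6.7 + 9.1 + 12.4 + 14.8 + 5.0 + 11.7) / 6 = 59.7000 / 6 = 9.9500
LCL_R = D₃·R̄ = 0.184 × 9.9500 = 1.8308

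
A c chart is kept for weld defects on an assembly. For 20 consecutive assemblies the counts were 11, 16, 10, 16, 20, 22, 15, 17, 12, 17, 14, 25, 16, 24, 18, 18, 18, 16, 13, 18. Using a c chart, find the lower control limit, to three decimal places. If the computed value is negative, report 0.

c̄ = (11 + 16 + 10 + 16 + 20 + 22 + 15 + 17 + 12 + 17 + 14 + 25 + 16 + 24 + 18 + 18 + 18 + 16 + 13 + 18) / 20 = 336 / 20 = 16.8000
LCL = c̄ − 3√c̄ = 16.8000 − 3 × 4.0988 = 4.5037

4.504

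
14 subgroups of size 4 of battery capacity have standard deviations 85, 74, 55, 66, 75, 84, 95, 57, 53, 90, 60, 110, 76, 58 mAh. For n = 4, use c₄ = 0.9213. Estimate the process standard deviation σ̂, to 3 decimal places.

80.476

s̄ = (85 + 74 + 55 + 66 + 75 + 84 + 95 + 57 + 53 + 90 + 60 + 110 + 76 + 58) / 14 = 74.1429
σ̂ = s̄ / c₄ = 74.1429 / 0.9213 = 80.4763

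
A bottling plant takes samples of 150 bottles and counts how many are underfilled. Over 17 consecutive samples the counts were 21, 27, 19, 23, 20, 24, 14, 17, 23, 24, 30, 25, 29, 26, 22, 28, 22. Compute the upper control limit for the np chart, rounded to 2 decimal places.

p̄ = Σdᵢ / (k·n) = 394 / (17 × 150) = 0.15451
UCL = np̄ + 3·√(np̄(1−p̄)) = 23.1765 + 3 × √(23.1765×0.84549) = 23.1765 + 3 × 4.4267 = 36.4565

36.46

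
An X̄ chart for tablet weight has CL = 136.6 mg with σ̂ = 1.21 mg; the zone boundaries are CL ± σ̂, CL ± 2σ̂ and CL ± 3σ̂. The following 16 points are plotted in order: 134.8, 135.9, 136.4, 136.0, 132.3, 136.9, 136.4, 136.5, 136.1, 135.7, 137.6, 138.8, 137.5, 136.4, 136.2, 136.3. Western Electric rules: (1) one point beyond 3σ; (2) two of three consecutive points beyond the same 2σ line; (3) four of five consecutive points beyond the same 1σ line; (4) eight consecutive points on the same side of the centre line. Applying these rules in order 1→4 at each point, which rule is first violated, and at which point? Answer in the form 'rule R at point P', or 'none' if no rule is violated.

Zone of each point (C = within 1σ̂, B = 1σ̂–2σ̂, A = 2σ̂–3σ̂, * = beyond 3σ̂; sign = side of CL): 1:-B, 2:-C, 3:-C, 4:-C, 5:-*, 6:+C, 7:-C, 8:-C, 9:-C, 10:-C, 11:+C, 12:+B, 13:+C, 14:-C, 15:-C, 16:-C
Rule 1 (one point beyond the 3σ limits) is satisfied at point 5.

rule 1 at point 5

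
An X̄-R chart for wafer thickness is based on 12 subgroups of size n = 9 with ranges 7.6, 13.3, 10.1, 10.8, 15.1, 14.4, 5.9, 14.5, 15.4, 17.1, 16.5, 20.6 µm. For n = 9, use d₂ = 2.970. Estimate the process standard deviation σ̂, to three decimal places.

R̄ = (7.6 + 13.3 + 10.1 + 10.8 + 15.1 + 14.4 + 5.9 + 14.5 + 15.4 + 17.1 + 16.5 + 20.6) / 12 = 13.4417
σ̂ = R̄ / d₂ = 13.4417 / 2.970 = 4.5258

4.526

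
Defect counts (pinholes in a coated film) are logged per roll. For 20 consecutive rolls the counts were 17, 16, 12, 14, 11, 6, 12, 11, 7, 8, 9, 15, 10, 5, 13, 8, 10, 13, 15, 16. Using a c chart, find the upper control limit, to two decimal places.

21.53

c̄ = (17 + 16 + 12 + 14 + 11 + 6 + 12 + 11 + 7 + 8 + 9 + 15 + 10 + 5 + 13 + 8 + 10 + 13 + 15 + 16) / 20 = 228 / 20 = 11.4000
UCL = c̄ + 3√c̄ = 11.4000 + 3 × √11.4000 = 11.4000 + 3 × 3.3764 = 21.5292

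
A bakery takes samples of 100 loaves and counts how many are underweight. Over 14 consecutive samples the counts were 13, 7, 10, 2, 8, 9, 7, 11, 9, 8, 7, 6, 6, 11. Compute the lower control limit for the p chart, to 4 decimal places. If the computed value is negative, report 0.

0.0000

p̄ = Σdᵢ / (k·n) = 114 / (14 × 100) = 0.08143
LCL = p̄ − 3·√(p̄(1−p̄)/n) = 0.08143 − 3 × 0.02735 = -0.00062 → 0 (negative, so LCL = 0)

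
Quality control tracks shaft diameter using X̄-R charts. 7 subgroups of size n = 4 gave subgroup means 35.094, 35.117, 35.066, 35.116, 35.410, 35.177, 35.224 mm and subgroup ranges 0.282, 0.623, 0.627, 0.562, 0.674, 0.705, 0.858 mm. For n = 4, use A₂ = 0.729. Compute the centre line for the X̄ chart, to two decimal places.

X̄̄ = (35.094 + 35.117 + 35.066 + 35.116 + 35.410 + 35.177 + 35.224) / 7 = 246.2040 / 7 = 35.1720
CL = X̄̄ = 35.1720

35.17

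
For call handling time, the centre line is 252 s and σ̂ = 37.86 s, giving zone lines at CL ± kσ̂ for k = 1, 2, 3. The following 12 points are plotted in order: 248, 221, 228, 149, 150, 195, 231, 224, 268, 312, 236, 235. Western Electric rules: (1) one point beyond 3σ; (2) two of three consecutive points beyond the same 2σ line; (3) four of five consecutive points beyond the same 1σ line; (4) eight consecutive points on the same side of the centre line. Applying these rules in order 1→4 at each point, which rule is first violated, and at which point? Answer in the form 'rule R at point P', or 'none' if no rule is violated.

rule 2 at point 5

Zone of each point (C = within 1σ̂, B = 1σ̂–2σ̂, A = 2σ̂–3σ̂, * = beyond 3σ̂; sign = side of CL): 1:-C, 2:-C, 3:-C, 4:-A, 5:-A, 6:-B, 7:-C, 8:-C, 9:+C, 10:+B, 11:-C, 12:-C
Rule 2 (two of three consecutive points beyond the same 2σ limit) is satisfied at point 5.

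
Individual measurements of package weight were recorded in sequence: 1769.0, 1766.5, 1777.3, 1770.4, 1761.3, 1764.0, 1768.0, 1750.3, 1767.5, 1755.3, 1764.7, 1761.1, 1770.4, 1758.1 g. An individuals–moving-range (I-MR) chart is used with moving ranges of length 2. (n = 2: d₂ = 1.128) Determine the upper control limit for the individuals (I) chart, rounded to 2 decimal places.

X̄ = (1769.0 + 1766.5 + 1777.3 + 1770.4 + 1761.3 + 1764.0 + 1768.0 + 1750.3 + 1767.5 + 1755.3 + 1764.7 + 1761.1 + 1770.4 + 1758.1) / 14 = 1764.5643
Moving ranges: 2.5, 10.8, 6.9, 9.1, 2.7, 4.0, 17.7, 17.2, 12.2, 9.4, 3.6, 9.3, 12.3; M̄R̄ = 117.7000 / 13 = 9.0538
UCL = X̄ + 3·M̄R̄/d₂ = 1764.5643 + 3 × 9.0538 / 1.128 = 1788.6437

1788.64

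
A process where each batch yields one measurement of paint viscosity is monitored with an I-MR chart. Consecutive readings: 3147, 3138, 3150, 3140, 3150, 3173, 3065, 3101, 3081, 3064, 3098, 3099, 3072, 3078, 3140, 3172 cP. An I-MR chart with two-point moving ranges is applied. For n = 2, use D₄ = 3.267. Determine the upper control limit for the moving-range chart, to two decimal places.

Moving ranges: 9, 12, 10, 10, 23, 108, 36, 20, 17, 34, 1, 27, 6, 62, 32; M̄R̄ = 407.0000 / 15 = 27.1333
UCL_MR = D₄·M̄R̄ = 3.267 × 27.1333 = 88.6446

88.64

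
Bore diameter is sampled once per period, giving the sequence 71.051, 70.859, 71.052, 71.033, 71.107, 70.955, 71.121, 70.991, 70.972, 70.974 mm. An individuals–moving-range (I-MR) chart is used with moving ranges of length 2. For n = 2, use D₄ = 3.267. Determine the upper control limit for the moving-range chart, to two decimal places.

Moving ranges: 0.192, 0.193, 0.019, 0.074, 0.152, 0.166, 0.130, 0.019, 0.002; M̄R̄ = 0.9470 / 9 = 0.1052
UCL_MR = D₄·M̄R̄ = 3.267 × 0.1052 = 0.3438

0.34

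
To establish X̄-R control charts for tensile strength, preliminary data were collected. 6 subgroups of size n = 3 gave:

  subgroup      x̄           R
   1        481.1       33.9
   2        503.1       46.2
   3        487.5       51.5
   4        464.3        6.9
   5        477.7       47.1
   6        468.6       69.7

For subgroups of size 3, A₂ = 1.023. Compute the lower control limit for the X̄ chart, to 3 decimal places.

436.855

X̄̄ = (481.1 + 503.1 + 487.5 + 464.3 + 477.7 + 468.6) / 6 = 2882.3000 / 6 = 480.3833
R̄ = (33.9 + 46.2 + 51.5 + 6.9 + 47.1 + 69.7) / 6 = 255.3000 / 6 = 42.5500
LCL = X̄̄ − A₂·R̄ = 480.3833 − 1.023 × 42.5500 = 436.8547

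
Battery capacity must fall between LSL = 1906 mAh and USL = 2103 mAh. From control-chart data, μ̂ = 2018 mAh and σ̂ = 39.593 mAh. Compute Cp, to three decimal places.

Cp = (USL − LSL) / (6σ̂) = (2103 − 1906) / (6 × 39.593) = 197.0000 / 237.5580 = 0.8293

0.829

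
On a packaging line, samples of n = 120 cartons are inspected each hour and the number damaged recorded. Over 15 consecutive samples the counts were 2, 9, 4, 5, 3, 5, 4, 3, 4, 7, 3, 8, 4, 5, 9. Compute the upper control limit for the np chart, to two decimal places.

p̄ = Σdᵢ / (k·n) = 75 / (15 × 120) = 0.04167
UCL = np̄ + 3·√(np̄(1−p̄)) = 5.0000 + 3 × √(5.0000×0.95833) = 5.0000 + 3 × 2.1890 = 11.5670

11.57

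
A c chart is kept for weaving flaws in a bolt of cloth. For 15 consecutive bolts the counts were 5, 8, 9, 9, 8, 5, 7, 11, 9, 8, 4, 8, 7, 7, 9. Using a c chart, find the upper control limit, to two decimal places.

c̄ = (5 + 8 + 9 + 9 + 8 + 5 + 7 + 11 + 9 + 8 + 4 + 8 + 7 + 7 + 9) / 15 = 114 / 15 = 7.6000
UCL = c̄ + 3√c̄ = 7.6000 + 3 × √7.6000 = 7.6000 + 3 × 2.7568 = 15.8704

15.87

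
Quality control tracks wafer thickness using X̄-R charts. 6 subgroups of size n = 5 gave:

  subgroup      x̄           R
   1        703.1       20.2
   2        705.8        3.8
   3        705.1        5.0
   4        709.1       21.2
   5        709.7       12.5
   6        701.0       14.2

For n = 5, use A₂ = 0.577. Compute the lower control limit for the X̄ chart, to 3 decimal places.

X̄̄ = (703.1 + 705.8 + 705.1 + 709.1 + 709.7 + 701.0) / 6 = 4233.8000 / 6 = 705.6333
R̄ = (20.2 + 3.8 + 5.0 + 21.2 + 12.5 + 14.2) / 6 = 76.9000 / 6 = 12.8167
LCL = X̄̄ − A₂·R̄ = 705.6333 − 0.577 × 12.8167 = 698.2381

698.238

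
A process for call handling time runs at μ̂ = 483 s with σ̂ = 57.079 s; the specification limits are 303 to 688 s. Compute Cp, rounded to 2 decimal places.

1.12

Cp = (USL − LSL) / (6σ̂) = (688 − 303) / (6 × 57.079) = 385.0000 / 342.4740 = 1.1242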